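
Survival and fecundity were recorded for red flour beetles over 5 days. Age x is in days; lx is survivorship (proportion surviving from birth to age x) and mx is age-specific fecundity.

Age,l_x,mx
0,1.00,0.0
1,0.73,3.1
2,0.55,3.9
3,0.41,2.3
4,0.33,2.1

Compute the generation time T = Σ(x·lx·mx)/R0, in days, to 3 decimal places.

2.011

lx·mx: 0, 2.263, 2.145, 0.943, 0.693 → R0 = 6.044
x·lx·mx: 0, 2.263, 4.29, 2.829, 2.772 → Σ = 12.154
T = 12.154 / 6.044 = 2.01092… → 2.011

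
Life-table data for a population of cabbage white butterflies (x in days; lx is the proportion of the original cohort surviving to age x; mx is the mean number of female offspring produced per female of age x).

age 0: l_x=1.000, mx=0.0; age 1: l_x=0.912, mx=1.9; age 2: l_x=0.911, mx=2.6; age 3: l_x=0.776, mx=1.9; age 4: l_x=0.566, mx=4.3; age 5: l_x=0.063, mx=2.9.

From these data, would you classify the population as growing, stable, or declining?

growing

R0 = Σ lx·mx = 0 + 1.7328 + 2.3686 + 1.4744 + 2.4338 + 0.1827 = 8.1923
R0 > 1, so the population is growing.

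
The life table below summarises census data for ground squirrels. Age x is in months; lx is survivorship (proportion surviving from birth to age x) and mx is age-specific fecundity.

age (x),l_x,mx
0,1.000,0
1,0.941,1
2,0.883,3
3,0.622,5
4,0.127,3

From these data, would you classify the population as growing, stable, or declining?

growing

R0 = Σ lx·mx = 0 + 0.941 + 2.649 + 3.11 + 0.381 = 7.081
R0 > 1, so the population is growing.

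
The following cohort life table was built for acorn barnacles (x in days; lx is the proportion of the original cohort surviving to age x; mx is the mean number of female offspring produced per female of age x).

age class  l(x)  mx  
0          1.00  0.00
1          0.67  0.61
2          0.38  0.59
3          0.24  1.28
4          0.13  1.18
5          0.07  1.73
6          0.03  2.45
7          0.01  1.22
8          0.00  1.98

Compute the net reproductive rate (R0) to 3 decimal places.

1.300

lx·mx by age: 0, 0.4087, 0.2242, 0.3072, 0.1534, 0.1211, 0.0735, 0.0122, 0
R0 = Σ lx·mx = 1.3003 → 1.300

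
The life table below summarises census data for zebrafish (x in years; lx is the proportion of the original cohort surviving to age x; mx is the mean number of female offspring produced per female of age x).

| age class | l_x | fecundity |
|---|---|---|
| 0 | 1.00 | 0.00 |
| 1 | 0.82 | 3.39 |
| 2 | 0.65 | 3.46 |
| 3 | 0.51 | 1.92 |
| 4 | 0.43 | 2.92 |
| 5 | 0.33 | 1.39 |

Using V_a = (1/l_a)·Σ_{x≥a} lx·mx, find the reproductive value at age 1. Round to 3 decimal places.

lx·mx for x ≥ 1: 2.7798, 2.249, 0.9792, 1.2556, 0.4587 → sum = 7.7223
V_1 = 7.7223 / l_1 = 7.7223 / 0.82 = 9.417439… → 9.417

9.417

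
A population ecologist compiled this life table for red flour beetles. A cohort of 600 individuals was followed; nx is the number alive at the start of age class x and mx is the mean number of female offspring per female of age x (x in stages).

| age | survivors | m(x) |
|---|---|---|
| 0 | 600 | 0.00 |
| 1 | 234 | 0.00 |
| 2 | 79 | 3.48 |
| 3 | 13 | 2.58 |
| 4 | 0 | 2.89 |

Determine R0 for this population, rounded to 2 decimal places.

lx = nx/n0 = nx/600: 1, 0.39, 0.13167…, 0.02167…, 0
lx·mx by age: 0, 0, 0.4582…, 0.0559…, 0
R0 = Σ lx·mx = 0.5141… → 0.51

0.51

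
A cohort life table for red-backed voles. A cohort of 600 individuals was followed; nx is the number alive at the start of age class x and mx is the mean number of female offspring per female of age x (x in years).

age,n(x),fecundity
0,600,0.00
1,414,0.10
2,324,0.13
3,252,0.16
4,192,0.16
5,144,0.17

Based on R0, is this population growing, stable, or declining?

lx = nx/n0 = nx/600: 1, 0.69, 0.54, 0.42, 0.32, 0.24
R0 = Σ lx·mx = 0 + 0.069 + 0.0702 + 0.0672 + 0.0512 + 0.0408 = 0.2984
R0 < 1, so the population is declining.

declining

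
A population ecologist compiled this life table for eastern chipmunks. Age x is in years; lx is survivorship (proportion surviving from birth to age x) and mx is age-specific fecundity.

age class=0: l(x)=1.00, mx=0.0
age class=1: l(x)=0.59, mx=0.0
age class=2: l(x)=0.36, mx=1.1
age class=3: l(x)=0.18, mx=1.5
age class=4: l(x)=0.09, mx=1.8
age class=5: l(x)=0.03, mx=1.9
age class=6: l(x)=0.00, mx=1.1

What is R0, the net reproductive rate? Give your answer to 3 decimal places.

0.885

lx·mx by age: 0, 0, 0.396, 0.27, 0.162, 0.057, 0
R0 = Σ lx·mx = 0.885 → 0.885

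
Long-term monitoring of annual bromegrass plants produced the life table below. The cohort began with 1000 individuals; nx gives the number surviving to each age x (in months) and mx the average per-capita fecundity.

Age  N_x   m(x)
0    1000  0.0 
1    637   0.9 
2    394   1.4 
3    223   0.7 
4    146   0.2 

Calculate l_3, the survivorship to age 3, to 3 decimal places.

0.223

l_3 = n_3/n_0 = 223/1000 = 0.223 → 0.223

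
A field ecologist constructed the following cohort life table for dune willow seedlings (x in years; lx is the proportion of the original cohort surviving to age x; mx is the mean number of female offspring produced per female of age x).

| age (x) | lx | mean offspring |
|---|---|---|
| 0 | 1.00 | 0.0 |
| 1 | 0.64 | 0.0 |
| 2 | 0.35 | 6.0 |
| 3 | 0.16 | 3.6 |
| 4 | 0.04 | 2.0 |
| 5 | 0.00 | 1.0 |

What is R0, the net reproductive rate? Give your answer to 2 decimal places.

lx·mx by age: 0, 0, 2.1, 0.576, 0.08, 0
R0 = Σ lx·mx = 2.756 → 2.76

2.76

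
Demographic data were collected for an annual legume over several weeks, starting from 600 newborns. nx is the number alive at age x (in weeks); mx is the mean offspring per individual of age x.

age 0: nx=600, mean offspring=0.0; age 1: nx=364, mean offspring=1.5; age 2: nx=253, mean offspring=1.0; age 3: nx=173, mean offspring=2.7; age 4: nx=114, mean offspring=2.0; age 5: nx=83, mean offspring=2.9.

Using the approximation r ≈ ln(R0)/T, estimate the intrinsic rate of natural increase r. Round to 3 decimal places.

0.403

lx = nx/n0 = nx/600: 1, 0.60667…, 0.42167…, 0.28833…, 0.19, 0.13833…
R0 = Σ lx·mx = 0 + 0.91… + 0.42167… + 0.7785… + 0.38 + 0.40117… = 2.891333…
Σ x·lx·mx = 7.614667…; T = 7.614667…/2.891333… = 2.63362…
r ≈ ln(R0)/T = ln(2.891333…)/2.63362… = 0.40314… → 0.403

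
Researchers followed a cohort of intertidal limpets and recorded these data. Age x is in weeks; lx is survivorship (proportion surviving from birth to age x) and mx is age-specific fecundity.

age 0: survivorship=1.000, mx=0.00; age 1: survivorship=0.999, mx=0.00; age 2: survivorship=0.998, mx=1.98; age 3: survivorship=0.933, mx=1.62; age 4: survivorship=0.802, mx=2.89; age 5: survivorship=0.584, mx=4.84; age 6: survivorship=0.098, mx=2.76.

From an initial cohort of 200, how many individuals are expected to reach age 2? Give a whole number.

Expected survivors = N0 · l_2 = 200 × 0.998 = 199.6 → 200

200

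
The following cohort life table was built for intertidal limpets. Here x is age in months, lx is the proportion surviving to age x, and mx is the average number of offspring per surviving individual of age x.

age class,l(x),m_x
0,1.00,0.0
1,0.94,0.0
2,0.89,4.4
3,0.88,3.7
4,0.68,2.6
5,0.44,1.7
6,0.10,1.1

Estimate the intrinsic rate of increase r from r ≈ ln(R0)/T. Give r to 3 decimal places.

0.769

R0 = Σ lx·mx = 0 + 0 + 3.916 + 3.256 + 1.768 + 0.748 + 0.11 = 9.798
Σ x·lx·mx = 29.072; T = 29.072/9.798 = 2.96714…
r ≈ ln(R0)/T = ln(9.798)/2.96714… = 0.76915… → 0.769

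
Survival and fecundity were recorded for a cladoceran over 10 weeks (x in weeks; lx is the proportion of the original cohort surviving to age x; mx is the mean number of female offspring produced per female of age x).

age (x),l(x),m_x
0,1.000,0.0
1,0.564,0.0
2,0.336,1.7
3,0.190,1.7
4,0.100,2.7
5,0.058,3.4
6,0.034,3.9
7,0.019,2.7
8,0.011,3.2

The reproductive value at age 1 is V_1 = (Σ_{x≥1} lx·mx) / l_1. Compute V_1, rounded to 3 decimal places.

2.802

lx·mx for x ≥ 1: 0, 0.5712, 0.323, 0.27, 0.1972, 0.1326, 0.0513, 0.0352 → sum = 1.5805
V_1 = 1.5805 / l_1 = 1.5805 / 0.564 = 2.802305… → 2.802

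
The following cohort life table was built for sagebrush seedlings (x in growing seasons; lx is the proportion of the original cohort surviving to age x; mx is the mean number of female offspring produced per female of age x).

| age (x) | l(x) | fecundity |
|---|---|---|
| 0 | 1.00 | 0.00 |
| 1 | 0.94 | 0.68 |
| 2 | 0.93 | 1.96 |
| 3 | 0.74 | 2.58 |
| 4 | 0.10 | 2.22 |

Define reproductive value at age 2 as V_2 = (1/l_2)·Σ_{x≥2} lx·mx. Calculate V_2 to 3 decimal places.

4.252

lx·mx for x ≥ 2: 1.8228, 1.9092, 0.222 → sum = 3.954
V_2 = 3.954 / l_2 = 3.954 / 0.93 = 4.251613… → 4.252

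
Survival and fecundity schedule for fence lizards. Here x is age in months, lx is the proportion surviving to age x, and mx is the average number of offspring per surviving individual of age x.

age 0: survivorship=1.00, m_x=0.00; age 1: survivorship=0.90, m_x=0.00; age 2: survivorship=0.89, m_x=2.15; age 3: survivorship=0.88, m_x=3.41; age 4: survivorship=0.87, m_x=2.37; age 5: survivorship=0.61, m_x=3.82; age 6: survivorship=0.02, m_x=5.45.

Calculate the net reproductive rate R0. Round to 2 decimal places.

lx·mx by age: 0, 0, 1.9135, 3.0008, 2.0619, 2.3302, 0.109
R0 = Σ lx·mx = 9.4154 → 9.42

9.42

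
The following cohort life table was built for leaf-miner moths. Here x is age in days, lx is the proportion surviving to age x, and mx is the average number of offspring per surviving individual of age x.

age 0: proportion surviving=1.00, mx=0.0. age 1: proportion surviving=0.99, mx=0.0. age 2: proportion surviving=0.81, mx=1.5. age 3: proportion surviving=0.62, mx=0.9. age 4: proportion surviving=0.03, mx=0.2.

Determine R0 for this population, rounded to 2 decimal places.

lx·mx by age: 0, 0, 1.215, 0.558, 0.006
R0 = Σ lx·mx = 1.779 → 1.78

1.78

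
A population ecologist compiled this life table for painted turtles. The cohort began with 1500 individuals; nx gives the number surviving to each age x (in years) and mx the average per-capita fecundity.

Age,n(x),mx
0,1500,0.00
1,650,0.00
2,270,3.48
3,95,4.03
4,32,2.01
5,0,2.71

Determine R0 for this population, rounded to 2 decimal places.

0.92

lx = nx/n0 = nx/1500: 1, 0.43333…, 0.18, 0.06333…, 0.02133…, 0
lx·mx by age: 0, 0, 0.6264, 0.255233…, 0.04288…, 0
R0 = Σ lx·mx = 0.924513… → 0.92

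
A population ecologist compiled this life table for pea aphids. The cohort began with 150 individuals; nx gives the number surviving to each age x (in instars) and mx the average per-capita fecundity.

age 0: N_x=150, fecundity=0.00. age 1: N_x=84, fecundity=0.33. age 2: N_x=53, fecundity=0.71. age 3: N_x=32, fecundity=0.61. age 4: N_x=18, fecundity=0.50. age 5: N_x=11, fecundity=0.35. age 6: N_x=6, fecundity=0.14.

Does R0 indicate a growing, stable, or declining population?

declining

lx = nx/n0 = nx/150: 1, 0.56, 0.35333…, 0.21333…, 0.12, 0.07333…, 0.04
R0 = Σ lx·mx = 0 + 0.1848 + 0.250867… + 0.130133… + 0.06 + 0.025667… + 0.0056 = 0.657067…
R0 < 1, so the population is declining.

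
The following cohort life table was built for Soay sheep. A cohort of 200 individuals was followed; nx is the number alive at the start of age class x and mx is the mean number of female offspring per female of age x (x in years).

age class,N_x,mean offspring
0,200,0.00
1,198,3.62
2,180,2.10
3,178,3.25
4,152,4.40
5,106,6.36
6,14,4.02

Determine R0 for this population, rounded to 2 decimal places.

15.36

lx = nx/n0 = nx/200: 1, 0.99, 0.9, 0.89, 0.76, 0.53, 0.07
lx·mx by age: 0, 3.5838, 1.89, 2.8925, 3.344, 3.3708, 0.2814
R0 = Σ lx·mx = 15.3625 → 15.36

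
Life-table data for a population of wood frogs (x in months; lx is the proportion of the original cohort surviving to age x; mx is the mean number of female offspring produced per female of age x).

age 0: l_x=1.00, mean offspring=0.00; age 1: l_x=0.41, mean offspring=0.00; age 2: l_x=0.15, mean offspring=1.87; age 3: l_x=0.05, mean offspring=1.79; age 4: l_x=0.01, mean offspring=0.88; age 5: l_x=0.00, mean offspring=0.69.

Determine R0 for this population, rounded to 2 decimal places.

0.38

lx·mx by age: 0, 0, 0.2805, 0.0895, 0.0088, 0
R0 = Σ lx·mx = 0.3788 → 0.38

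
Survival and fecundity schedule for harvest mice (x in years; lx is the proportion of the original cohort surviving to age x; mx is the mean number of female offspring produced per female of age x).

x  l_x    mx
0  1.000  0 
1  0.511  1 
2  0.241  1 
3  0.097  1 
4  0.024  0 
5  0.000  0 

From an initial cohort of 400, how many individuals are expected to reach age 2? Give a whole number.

Expected survivors = N0 · l_2 = 400 × 0.241 = 96.4 → 96

96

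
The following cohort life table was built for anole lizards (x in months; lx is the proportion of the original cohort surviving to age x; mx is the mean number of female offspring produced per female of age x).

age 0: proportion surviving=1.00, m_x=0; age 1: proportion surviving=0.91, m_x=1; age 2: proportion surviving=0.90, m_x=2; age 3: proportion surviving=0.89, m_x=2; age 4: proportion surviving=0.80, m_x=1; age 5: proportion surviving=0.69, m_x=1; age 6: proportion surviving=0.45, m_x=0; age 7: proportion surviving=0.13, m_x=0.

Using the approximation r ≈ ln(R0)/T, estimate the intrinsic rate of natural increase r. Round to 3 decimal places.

R0 = Σ lx·mx = 0 + 0.91 + 1.8 + 1.78 + 0.8 + 0.69 + 0 + 0 = 5.98
Σ x·lx·mx = 16.5; T = 16.5/5.98 = 2.7592…
r ≈ ln(R0)/T = ln(5.98)/2.7592… = 0.64817… → 0.648

0.648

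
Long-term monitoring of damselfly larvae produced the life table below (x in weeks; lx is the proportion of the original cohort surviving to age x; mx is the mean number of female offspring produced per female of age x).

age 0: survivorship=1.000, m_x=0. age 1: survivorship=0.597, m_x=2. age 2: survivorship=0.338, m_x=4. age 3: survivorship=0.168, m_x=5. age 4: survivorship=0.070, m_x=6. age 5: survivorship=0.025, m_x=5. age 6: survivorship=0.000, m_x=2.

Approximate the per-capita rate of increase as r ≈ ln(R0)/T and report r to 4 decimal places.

R0 = Σ lx·mx = 0 + 1.194 + 1.352 + 0.84 + 0.42 + 0.125 + 0 = 3.931
Σ x·lx·mx = 8.723; T = 8.723/3.931 = 2.21903…
r ≈ ln(R0)/T = ln(3.931)/2.21903… = 0.616889… → 0.6169

0.6169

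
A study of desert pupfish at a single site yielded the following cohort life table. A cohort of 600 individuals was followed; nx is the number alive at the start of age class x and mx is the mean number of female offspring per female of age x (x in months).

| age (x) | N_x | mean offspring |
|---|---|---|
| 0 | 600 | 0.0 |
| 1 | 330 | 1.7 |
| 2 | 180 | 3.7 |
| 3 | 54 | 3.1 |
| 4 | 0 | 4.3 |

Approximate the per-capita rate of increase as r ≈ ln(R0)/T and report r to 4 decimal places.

lx = nx/n0 = nx/600: 1, 0.55, 0.3, 0.09, 0
R0 = Σ lx·mx = 0 + 0.935 + 1.11 + 0.279 + 0 = 2.324
Σ x·lx·mx = 3.992; T = 3.992/2.324 = 1.71773…
r ≈ ln(R0)/T = ln(2.324)/1.71773… = 0.490933… → 0.4909

0.4909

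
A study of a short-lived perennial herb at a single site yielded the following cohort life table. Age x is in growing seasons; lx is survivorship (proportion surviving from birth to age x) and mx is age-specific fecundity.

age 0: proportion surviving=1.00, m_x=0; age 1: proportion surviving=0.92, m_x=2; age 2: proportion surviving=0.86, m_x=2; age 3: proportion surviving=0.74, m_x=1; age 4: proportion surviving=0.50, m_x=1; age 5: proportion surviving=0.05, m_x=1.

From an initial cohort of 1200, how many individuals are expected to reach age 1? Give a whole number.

1104

Expected survivors = N0 · l_1 = 1200 × 0.92 = 1104 → 1104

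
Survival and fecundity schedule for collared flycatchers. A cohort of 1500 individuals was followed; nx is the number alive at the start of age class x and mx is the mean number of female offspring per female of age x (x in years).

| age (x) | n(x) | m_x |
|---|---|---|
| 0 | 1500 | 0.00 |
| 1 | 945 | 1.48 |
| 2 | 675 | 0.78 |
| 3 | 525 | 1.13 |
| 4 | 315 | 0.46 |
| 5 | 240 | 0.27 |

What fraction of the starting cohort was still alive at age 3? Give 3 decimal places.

0.350

l_3 = n_3/n_0 = 525/1500 = 0.35 → 0.350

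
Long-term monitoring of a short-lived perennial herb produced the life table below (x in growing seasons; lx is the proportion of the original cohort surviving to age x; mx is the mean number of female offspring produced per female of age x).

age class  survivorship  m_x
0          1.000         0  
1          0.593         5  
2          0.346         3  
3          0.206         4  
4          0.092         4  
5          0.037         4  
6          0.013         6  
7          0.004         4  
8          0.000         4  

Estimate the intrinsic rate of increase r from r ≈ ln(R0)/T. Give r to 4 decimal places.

R0 = Σ lx·mx = 0 + 2.965 + 1.038 + 0.824 + 0.368 + 0.148 + 0.078 + 0.016 + 0 = 5.437
Σ x·lx·mx = 10.305; T = 10.305/5.437 = 1.89535…
r ≈ ln(R0)/T = ln(5.437)/1.89535… = 0.89336… → 0.8934

0.8934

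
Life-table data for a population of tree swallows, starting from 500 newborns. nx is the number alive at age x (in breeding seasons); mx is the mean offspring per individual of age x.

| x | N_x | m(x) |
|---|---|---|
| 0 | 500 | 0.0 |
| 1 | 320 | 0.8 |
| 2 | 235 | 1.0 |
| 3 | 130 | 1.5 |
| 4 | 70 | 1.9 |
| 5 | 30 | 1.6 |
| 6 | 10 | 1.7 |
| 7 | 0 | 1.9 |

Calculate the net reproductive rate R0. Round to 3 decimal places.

1.768

lx = nx/n0 = nx/500: 1, 0.64, 0.47, 0.26, 0.14, 0.06, 0.02, 0
lx·mx by age: 0, 0.512, 0.47, 0.39, 0.266, 0.096, 0.034, 0
R0 = Σ lx·mx = 1.768 → 1.768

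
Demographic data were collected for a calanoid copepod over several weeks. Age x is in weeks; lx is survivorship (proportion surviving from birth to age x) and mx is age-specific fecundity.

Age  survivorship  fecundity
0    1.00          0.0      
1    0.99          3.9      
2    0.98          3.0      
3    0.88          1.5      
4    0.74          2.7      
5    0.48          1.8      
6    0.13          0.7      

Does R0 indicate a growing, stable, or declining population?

growing

R0 = Σ lx·mx = 0 + 3.861 + 2.94 + 1.32 + 1.998 + 0.864 + 0.091 = 11.074
R0 > 1, so the population is growing.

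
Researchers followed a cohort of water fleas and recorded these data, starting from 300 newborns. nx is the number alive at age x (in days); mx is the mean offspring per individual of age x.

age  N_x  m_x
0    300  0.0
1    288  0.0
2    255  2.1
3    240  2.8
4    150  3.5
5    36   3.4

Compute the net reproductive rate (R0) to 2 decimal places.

6.18

lx = nx/n0 = nx/300: 1, 0.96, 0.85, 0.8, 0.5, 0.12
lx·mx by age: 0, 0, 1.785, 2.24, 1.75, 0.408
R0 = Σ lx·mx = 6.183 → 6.18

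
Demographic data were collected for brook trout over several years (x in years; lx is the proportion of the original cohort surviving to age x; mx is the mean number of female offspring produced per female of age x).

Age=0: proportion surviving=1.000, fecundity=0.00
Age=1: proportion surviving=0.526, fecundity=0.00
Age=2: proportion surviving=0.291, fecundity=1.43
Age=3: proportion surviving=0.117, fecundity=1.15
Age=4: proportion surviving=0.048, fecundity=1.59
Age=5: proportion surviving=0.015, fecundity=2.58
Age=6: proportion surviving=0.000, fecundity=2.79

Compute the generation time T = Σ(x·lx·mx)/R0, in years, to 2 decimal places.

2.61

lx·mx: 0, 0, 0.41613, 0.13455, 0.07632, 0.0387, 0 → R0 = 0.6657
x·lx·mx: 0, 0, 0.83226, 0.40365, 0.30528, 0.1935, 0 → Σ = 1.73469
T = 1.73469 / 0.6657 = 2.605813… → 2.61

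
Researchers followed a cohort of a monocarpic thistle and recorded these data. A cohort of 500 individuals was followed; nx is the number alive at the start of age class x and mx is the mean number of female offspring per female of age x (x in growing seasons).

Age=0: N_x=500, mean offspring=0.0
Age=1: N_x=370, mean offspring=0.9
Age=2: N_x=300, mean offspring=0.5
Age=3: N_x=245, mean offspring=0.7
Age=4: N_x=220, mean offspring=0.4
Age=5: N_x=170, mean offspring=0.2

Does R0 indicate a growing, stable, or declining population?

growing

lx = nx/n0 = nx/500: 1, 0.74, 0.6, 0.49, 0.44, 0.34
R0 = Σ lx·mx = 0 + 0.666 + 0.3 + 0.343 + 0.176 + 0.068 = 1.553
R0 > 1, so the population is growing.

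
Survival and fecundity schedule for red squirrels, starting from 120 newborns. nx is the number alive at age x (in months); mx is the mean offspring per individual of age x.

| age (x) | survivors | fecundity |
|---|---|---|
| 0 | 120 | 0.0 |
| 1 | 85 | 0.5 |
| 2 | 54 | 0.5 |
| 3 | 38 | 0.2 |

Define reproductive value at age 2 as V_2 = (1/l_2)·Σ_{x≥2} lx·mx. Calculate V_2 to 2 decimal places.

0.64

lx = nx/n0 = nx/120: 1, 0.70833…, 0.45, 0.31667…
lx·mx for x ≥ 2: 0.225, 0.063333… → sum = 0.288333…
V_2 = 0.288333… / l_2 = 0.288333… / 0.45 = 0.640741… → 0.64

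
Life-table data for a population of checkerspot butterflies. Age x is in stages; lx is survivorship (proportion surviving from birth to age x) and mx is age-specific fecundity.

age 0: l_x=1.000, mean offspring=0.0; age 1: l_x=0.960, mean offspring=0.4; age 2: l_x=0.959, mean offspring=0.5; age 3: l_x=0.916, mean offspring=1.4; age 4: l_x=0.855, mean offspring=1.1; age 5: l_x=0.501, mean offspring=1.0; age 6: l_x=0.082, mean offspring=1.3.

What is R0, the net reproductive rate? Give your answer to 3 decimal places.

lx·mx by age: 0, 0.384, 0.4795, 1.2824, 0.9405, 0.501, 0.1066
R0 = Σ lx·mx = 3.694 → 3.694

3.694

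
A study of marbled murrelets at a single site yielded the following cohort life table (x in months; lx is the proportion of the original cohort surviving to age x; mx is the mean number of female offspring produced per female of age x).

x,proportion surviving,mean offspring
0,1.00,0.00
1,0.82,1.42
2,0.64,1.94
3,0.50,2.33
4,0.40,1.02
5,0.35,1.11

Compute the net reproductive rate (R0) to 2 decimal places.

lx·mx by age: 0, 1.1644, 1.2416, 1.165, 0.408, 0.3885
R0 = Σ lx·mx = 4.3675 → 4.37

4.37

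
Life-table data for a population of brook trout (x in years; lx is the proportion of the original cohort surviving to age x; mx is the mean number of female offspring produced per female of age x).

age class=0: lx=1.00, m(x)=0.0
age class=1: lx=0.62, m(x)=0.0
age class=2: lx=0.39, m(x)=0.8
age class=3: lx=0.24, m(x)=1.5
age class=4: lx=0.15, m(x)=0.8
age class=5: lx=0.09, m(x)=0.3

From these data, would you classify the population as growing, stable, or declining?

R0 = Σ lx·mx = 0 + 0 + 0.312 + 0.36 + 0.12 + 0.027 = 0.819
R0 < 1, so the population is declining.

declining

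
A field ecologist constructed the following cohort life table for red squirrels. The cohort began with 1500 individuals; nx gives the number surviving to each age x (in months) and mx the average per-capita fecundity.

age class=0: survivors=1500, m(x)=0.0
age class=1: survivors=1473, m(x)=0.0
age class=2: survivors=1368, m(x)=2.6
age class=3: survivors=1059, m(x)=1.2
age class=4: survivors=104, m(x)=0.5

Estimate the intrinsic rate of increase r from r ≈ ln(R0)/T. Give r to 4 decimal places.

lx = nx/n0 = nx/1500: 1, 0.982, 0.912, 0.706, 0.06933…
R0 = Σ lx·mx = 0 + 0 + 2.3712 + 0.8472 + 0.03467… = 3.253067…
Σ x·lx·mx = 7.422667…; T = 7.422667…/3.253067… = 2.28174…
r ≈ ln(R0)/T = ln(3.253067…)/2.28174… = 0.516972… → 0.5170

0.5170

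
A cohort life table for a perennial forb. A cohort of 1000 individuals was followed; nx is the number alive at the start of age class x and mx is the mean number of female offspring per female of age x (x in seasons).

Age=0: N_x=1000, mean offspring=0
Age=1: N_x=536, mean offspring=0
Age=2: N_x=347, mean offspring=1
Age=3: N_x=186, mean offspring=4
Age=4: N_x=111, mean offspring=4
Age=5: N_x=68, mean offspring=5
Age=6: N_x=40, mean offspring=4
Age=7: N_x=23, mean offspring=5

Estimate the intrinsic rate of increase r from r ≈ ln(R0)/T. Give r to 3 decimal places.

lx = nx/n0 = nx/1000: 1, 0.536, 0.347, 0.186, 0.111, 0.068, 0.04, 0.023
R0 = Σ lx·mx = 0 + 0 + 0.347 + 0.744 + 0.444 + 0.34 + 0.16 + 0.115 = 2.15
Σ x·lx·mx = 8.167; T = 8.167/2.15 = 3.7986…
r ≈ ln(R0)/T = ln(2.15)/3.7986… = 0.20151… → 0.202

0.202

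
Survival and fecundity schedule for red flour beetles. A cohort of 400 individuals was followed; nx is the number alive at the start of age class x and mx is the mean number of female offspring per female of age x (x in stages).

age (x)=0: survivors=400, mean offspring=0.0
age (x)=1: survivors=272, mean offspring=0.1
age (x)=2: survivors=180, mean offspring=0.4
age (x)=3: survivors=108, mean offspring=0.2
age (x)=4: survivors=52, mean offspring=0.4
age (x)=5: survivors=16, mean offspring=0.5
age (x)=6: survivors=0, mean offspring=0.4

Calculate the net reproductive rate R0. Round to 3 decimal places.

lx = nx/n0 = nx/400: 1, 0.68, 0.45, 0.27, 0.13, 0.04, 0
lx·mx by age: 0, 0.068, 0.18, 0.054, 0.052, 0.02, 0
R0 = Σ lx·mx = 0.374 → 0.374

0.374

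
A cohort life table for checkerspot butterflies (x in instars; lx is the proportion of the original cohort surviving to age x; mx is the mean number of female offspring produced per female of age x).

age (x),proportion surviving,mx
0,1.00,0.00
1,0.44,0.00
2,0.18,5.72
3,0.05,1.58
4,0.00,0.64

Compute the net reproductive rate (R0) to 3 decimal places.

lx·mx by age: 0, 0, 1.0296, 0.079, 0
R0 = Σ lx·mx = 1.1086 → 1.109

1.109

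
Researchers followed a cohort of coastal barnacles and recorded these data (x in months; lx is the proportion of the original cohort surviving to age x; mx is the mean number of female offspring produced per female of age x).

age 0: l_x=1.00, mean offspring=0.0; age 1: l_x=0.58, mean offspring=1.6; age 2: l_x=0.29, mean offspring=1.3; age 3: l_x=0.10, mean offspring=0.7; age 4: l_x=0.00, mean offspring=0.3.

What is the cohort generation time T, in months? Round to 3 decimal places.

1.376

lx·mx: 0, 0.928, 0.377, 0.07, 0 → R0 = 1.375
x·lx·mx: 0, 0.928, 0.754, 0.21, 0 → Σ = 1.892
T = 1.892 / 1.375 = 1.376 → 1.376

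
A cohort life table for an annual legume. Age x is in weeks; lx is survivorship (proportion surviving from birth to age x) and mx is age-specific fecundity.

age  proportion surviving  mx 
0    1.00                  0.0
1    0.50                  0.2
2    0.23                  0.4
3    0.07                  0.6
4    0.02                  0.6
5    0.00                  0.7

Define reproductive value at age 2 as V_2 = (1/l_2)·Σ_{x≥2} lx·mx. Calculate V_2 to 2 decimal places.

lx·mx for x ≥ 2: 0.092, 0.042, 0.012, 0 → sum = 0.146
V_2 = 0.146 / l_2 = 0.146 / 0.23 = 0.634783… → 0.63

0.63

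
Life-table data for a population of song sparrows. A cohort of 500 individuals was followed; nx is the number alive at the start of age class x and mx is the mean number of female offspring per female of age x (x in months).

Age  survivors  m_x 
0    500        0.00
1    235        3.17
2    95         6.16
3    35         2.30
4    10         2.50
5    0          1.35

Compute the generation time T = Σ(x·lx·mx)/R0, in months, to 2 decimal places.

1.57

lx = nx/n0 = nx/500: 1, 0.47, 0.19, 0.07, 0.02, 0
lx·mx: 0, 1.4899, 1.1704, 0.161, 0.05, 0 → R0 = 2.8713
x·lx·mx: 0, 1.4899, 2.3408, 0.483, 0.2, 0 → Σ = 4.5137
T = 4.5137 / 2.8713 = 1.572006… → 1.57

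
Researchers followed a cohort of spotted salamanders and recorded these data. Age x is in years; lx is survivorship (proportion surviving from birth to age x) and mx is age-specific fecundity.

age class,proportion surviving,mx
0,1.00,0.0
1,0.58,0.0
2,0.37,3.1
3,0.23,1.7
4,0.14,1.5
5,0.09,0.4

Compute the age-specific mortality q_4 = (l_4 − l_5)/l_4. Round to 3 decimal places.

0.357

q_4 = (l_4 − l_5) / l_4 = (0.14 − 0.09) / 0.14
     = 0.05 / 0.14 = 0.357143… → 0.357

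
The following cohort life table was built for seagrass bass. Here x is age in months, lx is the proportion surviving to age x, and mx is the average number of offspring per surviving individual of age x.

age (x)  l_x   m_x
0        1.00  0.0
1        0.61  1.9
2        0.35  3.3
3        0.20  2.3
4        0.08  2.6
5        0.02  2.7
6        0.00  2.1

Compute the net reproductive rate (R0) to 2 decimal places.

lx·mx by age: 0, 1.159, 1.155, 0.46, 0.208, 0.054, 0
R0 = Σ lx·mx = 3.036 → 3.04

3.04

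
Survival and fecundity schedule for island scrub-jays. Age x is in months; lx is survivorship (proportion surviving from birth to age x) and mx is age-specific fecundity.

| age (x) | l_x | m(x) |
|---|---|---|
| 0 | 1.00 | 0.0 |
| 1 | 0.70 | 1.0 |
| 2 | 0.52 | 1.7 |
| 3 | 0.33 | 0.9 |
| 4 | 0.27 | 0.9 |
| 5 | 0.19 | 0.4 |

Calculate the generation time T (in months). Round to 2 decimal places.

lx·mx: 0, 0.7, 0.884, 0.297, 0.243, 0.076 → R0 = 2.2
x·lx·mx: 0, 0.7, 1.768, 0.891, 0.972, 0.38 → Σ = 4.711
T = 4.711 / 2.2 = 2.141364… → 2.14

2.14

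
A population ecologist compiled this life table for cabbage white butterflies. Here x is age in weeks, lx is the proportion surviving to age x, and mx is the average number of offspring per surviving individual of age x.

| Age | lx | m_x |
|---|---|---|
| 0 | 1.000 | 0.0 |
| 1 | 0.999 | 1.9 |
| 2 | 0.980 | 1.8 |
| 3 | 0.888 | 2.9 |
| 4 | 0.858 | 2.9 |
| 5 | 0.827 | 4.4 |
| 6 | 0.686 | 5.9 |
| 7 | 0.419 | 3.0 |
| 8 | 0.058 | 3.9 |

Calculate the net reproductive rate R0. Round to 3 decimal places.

lx·mx by age: 0, 1.8981, 1.764, 2.5752, 2.4882, 3.6388, 4.0474, 1.257, 0.2262
R0 = Σ lx·mx = 17.8949 → 17.895

17.895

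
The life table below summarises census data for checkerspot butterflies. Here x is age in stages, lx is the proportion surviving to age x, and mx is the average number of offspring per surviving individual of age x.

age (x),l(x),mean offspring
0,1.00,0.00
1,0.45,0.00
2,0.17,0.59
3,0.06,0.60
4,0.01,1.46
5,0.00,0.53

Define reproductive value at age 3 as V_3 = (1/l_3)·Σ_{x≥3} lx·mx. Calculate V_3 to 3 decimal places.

lx·mx for x ≥ 3: 0.036, 0.0146, 0 → sum = 0.0506
V_3 = 0.0506 / l_3 = 0.0506 / 0.06 = 0.843333… → 0.843

0.843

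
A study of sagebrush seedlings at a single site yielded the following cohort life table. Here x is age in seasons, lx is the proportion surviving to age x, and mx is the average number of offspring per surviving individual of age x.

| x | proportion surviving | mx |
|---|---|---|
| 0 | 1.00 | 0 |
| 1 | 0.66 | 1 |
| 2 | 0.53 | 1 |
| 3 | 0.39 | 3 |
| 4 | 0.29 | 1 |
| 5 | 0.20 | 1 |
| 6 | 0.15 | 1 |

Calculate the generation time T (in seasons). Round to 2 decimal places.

2.76

lx·mx: 0, 0.66, 0.53, 1.17, 0.29, 0.2, 0.15 → R0 = 3
x·lx·mx: 0, 0.66, 1.06, 3.51, 1.16, 1, 0.9 → Σ = 8.29
T = 8.29 / 3 = 2.763333… → 2.76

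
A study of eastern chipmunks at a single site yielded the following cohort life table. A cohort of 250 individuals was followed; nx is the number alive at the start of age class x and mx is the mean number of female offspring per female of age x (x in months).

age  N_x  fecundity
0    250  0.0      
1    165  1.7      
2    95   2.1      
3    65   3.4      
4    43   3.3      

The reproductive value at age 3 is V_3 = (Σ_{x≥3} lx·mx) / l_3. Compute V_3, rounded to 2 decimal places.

lx = nx/n0 = nx/250: 1, 0.66, 0.38, 0.26, 0.172
lx·mx for x ≥ 3: 0.884, 0.5676 → sum = 1.4516
V_3 = 1.4516 / l_3 = 1.4516 / 0.26 = 5.583077… → 5.58

5.58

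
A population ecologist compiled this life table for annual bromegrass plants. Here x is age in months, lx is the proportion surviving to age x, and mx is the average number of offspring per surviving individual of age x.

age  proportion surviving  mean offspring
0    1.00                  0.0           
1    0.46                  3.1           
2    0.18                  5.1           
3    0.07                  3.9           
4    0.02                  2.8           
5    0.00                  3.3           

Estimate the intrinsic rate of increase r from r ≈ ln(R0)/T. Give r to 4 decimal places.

0.6105

R0 = Σ lx·mx = 0 + 1.426 + 0.918 + 0.273 + 0.056 + 0 = 2.673
Σ x·lx·mx = 4.305; T = 4.305/2.673 = 1.61055…
r ≈ ln(R0)/T = ln(2.673)/1.61055… = 0.610476… → 0.6105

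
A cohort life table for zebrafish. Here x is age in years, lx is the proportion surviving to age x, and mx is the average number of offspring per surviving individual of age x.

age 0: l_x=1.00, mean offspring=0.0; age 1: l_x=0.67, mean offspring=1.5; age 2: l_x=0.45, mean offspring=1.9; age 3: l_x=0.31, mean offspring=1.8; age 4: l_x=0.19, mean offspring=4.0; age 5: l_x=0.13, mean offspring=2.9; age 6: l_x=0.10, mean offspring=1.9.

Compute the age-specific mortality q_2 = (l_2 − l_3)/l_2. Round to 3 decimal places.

q_2 = (l_2 − l_3) / l_2 = (0.45 − 0.31) / 0.45
     = 0.14 / 0.45 = 0.311111… → 0.311

0.311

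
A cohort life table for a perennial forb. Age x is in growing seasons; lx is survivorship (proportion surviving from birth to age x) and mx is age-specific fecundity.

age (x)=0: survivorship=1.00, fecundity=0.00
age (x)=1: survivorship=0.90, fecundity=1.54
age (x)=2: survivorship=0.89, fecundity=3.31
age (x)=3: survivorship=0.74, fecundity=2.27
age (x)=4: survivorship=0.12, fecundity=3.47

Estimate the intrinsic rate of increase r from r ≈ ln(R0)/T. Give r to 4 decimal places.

R0 = Σ lx·mx = 0 + 1.386 + 2.9459 + 1.6798 + 0.4164 = 6.4281
Σ x·lx·mx = 13.9828; T = 13.9828/6.4281 = 2.17526…
r ≈ ln(R0)/T = ln(6.4281)/2.17526… = 0.855382… → 0.8554

0.8554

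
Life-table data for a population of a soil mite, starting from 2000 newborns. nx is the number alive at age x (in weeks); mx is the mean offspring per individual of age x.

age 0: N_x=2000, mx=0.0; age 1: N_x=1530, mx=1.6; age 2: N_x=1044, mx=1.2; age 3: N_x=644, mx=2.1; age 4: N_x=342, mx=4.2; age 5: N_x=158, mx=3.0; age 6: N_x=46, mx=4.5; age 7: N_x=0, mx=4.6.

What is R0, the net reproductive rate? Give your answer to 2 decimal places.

lx = nx/n0 = nx/2000: 1, 0.765, 0.522, 0.322, 0.171, 0.079, 0.023, 0
lx·mx by age: 0, 1.224, 0.6264, 0.6762, 0.7182, 0.237, 0.1035, 0
R0 = Σ lx·mx = 3.5853 → 3.59

3.59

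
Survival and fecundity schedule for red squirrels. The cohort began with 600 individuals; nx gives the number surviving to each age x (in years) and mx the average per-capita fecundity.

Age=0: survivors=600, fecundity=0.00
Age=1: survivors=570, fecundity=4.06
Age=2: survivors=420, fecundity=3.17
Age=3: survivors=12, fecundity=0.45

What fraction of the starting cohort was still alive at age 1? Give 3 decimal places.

l_1 = n_1/n_0 = 570/600 = 0.95 → 0.950

0.950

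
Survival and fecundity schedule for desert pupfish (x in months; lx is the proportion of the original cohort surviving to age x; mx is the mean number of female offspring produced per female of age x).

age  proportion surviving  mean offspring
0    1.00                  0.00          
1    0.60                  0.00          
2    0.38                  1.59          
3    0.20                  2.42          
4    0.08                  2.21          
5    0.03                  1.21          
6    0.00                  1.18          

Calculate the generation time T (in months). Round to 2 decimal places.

lx·mx: 0, 0, 0.6042, 0.484, 0.1768, 0.0363, 0 → R0 = 1.3013
x·lx·mx: 0, 0, 1.2084, 1.452, 0.7072, 0.1815, 0 → Σ = 3.5491
T = 3.5491 / 1.3013 = 2.72735… → 2.73

2.73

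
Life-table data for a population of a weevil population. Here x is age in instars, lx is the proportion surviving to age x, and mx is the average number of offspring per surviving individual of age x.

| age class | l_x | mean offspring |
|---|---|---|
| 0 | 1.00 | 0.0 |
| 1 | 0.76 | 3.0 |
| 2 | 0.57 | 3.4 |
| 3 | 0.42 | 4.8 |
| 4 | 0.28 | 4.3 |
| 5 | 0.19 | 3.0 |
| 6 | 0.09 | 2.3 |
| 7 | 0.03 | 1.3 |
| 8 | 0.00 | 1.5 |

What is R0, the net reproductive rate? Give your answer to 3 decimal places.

8.254

lx·mx by age: 0, 2.28, 1.938, 2.016, 1.204, 0.57, 0.207, 0.039, 0
R0 = Σ lx·mx = 8.254 → 8.254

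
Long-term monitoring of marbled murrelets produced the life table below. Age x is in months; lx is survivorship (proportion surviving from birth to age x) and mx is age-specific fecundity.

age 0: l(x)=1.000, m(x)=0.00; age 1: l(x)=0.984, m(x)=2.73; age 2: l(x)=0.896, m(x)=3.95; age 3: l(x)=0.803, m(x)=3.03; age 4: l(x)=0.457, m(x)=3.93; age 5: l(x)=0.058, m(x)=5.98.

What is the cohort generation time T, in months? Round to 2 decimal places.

lx·mx: 0, 2.68632, 3.5392, 2.43309, 1.79601, 0.34684 → R0 = 10.80146
x·lx·mx: 0, 2.68632, 7.0784, 7.29927, 7.18404, 1.7342 → Σ = 25.98223
T = 25.98223 / 10.80146 = 2.405437… → 2.41

2.41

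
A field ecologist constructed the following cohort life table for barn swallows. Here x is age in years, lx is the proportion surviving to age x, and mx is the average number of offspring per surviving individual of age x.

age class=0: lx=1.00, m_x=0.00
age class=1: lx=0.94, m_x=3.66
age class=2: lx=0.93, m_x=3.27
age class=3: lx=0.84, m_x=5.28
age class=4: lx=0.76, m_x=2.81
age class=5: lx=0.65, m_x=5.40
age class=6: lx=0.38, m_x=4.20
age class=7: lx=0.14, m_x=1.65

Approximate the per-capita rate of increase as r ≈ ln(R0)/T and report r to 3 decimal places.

R0 = Σ lx·mx = 0 + 3.4404 + 3.0411 + 4.4352 + 2.1356 + 3.51 + 1.596 + 0.231 = 18.3893
Σ x·lx·mx = 60.1136; T = 60.1136/18.3893 = 3.26894…
r ≈ ln(R0)/T = ln(18.3893)/3.26894… = 0.89074… → 0.891

0.891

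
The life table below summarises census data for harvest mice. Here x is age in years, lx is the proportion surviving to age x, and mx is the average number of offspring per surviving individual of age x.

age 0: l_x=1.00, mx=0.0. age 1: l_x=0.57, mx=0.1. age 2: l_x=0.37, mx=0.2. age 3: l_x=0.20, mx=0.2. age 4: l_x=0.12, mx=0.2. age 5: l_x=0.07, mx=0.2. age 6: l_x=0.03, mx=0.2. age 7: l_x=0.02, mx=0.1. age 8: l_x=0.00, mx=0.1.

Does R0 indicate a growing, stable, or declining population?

R0 = Σ lx·mx = 0 + 0.057 + 0.074 + 0.04 + 0.024 + 0.014 + 0.006 + 0.002 + 0 = 0.217
R0 < 1, so the population is declining.

declining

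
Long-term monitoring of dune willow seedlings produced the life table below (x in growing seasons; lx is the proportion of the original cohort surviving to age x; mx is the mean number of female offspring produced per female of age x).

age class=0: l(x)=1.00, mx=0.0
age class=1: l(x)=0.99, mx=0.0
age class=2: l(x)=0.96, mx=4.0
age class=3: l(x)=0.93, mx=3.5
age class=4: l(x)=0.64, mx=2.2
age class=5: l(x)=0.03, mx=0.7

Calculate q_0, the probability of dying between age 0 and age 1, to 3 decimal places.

q_0 = (l_0 − l_1) / l_0 = (1 − 0.99) / 1
     = 0.01 / 1 = 0.01 → 0.010

0.010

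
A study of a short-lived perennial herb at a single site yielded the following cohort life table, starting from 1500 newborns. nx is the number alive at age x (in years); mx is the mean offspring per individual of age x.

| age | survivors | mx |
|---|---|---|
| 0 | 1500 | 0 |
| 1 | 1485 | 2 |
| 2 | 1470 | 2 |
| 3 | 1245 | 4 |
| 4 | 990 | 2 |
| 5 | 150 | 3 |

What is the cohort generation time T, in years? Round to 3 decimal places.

2.550

lx = nx/n0 = nx/1500: 1, 0.99, 0.98, 0.83, 0.66, 0.1
lx·mx: 0, 1.98, 1.96, 3.32, 1.32, 0.3 → R0 = 8.88
x·lx·mx: 0, 1.98, 3.92, 9.96, 5.28, 1.5 → Σ = 22.64
T = 22.64 / 8.88 = 2.54955… → 2.550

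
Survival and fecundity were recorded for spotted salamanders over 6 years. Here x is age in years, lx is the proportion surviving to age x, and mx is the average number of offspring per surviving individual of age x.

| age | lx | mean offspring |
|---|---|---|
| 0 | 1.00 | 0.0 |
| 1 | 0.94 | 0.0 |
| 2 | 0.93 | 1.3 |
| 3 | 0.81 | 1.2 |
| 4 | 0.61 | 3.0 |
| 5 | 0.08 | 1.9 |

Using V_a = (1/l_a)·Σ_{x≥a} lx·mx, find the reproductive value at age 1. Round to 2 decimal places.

4.43

lx·mx for x ≥ 1: 0, 1.209, 0.972, 1.83, 0.152 → sum = 4.163
V_1 = 4.163 / l_1 = 4.163 / 0.94 = 4.428723… → 4.43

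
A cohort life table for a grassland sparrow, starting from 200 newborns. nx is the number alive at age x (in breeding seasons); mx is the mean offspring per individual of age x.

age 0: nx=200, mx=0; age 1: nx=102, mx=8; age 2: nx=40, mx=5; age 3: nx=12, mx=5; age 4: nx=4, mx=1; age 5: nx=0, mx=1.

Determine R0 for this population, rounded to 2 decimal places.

lx = nx/n0 = nx/200: 1, 0.51, 0.2, 0.06, 0.02, 0
lx·mx by age: 0, 4.08, 1, 0.3, 0.02, 0
R0 = Σ lx·mx = 5.4 → 5.40

5.40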